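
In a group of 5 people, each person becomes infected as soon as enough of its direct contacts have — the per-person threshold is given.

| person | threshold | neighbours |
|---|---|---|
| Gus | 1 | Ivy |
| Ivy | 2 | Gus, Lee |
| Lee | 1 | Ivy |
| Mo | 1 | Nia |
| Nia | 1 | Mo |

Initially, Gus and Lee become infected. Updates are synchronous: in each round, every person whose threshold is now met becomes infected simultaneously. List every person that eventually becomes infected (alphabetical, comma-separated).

Gus, Ivy, Lee

Round 1 — Gus, Lee become infected (initial).
Round 2 — checking thresholds:
  Ivy: 2 of 2 neighbours ≥ 2, becomes infected.
Round 3 — no new infections; cascade stops.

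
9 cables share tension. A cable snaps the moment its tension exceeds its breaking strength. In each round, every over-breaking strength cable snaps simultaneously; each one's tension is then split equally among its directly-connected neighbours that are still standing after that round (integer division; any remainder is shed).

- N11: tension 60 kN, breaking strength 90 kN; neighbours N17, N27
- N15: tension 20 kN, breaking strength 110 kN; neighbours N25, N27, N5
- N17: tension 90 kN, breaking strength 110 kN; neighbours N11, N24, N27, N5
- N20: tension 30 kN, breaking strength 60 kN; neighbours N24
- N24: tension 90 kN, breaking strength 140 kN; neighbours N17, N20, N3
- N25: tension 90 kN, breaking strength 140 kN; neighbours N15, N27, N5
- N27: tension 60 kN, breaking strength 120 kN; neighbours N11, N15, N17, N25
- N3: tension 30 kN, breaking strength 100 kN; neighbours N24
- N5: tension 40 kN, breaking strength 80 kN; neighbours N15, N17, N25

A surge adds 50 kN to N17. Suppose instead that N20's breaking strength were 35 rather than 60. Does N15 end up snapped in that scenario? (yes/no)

With N20's breaking strength at 35:
Round 1 — N17 at 140 > 110. N17 snaps.
  N17 sheds 140 kN to N11, N24, N27, N5: 35 each.
    N11: 60+35 = 95 > 90
    N24: 90+35 = 125 ≤ 140
    N27: 60+35 = 95 ≤ 120
    N5: 40+35 = 75 ≤ 80
Round 2 — N11 snaps.
  N11 sheds 95 kN to N27: 95 each.
    N27: 95+95 = 190 > 120
Round 3 — N27 snaps.
  N27 sheds 190 kN to N15, N25: 95 each.
    N15: 20+95 = 115 > 110
    N25: 90+95 = 185 > 140
Round 4 — N15, N25 snap.
  N15 sheds 115 kN to N5: 115 each.
    N5: 75+115 = 190 > 80
  N25 sheds 185 kN to N5: 185 each.
    N5: 190+185 = 375 > 80
Round 5 — N5 snaps.
  N5 sheds 375 kN: no online neighbours, lost.
No further breaks.

yes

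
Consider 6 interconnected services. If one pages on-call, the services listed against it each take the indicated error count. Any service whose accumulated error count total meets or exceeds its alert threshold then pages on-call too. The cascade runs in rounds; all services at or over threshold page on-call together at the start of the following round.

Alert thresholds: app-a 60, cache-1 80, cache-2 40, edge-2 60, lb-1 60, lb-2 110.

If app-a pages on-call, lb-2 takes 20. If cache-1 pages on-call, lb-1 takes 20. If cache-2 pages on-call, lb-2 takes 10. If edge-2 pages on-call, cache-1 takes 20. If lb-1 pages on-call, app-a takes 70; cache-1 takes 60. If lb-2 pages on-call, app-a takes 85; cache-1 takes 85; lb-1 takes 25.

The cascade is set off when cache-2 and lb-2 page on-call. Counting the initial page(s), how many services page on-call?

Round 1 — cache-2, lb-2 page on-call (initial).
  app-a: +85 → 85 ≥ 60
  cache-1: +85 → 85 ≥ 80
  lb-1: +25 → 25 < 60
Round 2 — app-a, cache-1 page on-call.
  lb-1: +20 → 45 < 60
No further pages.

4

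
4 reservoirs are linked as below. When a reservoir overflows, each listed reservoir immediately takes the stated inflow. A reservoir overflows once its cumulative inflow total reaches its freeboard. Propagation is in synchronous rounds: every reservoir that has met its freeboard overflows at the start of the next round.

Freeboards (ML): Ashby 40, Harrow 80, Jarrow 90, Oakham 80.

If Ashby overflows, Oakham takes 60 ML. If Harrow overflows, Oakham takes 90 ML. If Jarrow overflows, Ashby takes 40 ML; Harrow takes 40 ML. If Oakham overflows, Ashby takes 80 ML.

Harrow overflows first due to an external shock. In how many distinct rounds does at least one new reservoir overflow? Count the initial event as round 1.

Round 1 — Harrow overflows (initial).
  Oakham: +90 → 90 ≥ 80
Round 2 — Oakham overflows.
  Ashby: +80 → 80 ≥ 40
Round 3 — Ashby overflows.
No further overflows.

3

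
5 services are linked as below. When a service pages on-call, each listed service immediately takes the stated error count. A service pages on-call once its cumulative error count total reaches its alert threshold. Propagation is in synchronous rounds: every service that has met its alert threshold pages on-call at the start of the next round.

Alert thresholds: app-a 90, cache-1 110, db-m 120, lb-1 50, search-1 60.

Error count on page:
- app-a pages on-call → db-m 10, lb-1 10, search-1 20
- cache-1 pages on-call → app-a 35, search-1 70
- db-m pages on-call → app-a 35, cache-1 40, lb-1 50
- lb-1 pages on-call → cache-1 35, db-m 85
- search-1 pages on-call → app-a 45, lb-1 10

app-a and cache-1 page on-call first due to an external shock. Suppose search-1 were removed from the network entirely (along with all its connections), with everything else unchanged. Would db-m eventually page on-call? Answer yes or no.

no

With search-1 removed:
Round 1 — app-a, cache-1 page on-call (initial).
  db-m: +10 → 10 < 120
  lb-1: +10 → 10 < 50
No further pages.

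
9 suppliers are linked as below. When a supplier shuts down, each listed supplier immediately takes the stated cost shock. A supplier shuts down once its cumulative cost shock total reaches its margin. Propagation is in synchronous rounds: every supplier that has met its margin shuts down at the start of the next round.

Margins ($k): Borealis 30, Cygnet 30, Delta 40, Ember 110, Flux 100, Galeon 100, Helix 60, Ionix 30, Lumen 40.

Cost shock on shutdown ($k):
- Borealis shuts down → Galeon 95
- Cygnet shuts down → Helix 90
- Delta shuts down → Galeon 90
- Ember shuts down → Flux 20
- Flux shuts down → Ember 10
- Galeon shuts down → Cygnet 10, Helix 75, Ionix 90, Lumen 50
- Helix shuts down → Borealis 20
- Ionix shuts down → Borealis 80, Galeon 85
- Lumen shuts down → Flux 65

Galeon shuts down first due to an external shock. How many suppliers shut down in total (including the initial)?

5

Round 1 — Galeon shuts down (initial).
  Cygnet: +10 → 10 < 30
  Helix: +75 → 75 ≥ 60
  Ionix: +90 → 90 ≥ 30
  Lumen: +50 → 50 ≥ 40
Round 2 — Helix, Ionix, Lumen shut down.
  Borealis: +20+80 → 100 ≥ 30
  Flux: +65 → 65 < 100
Round 3 — Borealis shuts down.
No further shutdowns.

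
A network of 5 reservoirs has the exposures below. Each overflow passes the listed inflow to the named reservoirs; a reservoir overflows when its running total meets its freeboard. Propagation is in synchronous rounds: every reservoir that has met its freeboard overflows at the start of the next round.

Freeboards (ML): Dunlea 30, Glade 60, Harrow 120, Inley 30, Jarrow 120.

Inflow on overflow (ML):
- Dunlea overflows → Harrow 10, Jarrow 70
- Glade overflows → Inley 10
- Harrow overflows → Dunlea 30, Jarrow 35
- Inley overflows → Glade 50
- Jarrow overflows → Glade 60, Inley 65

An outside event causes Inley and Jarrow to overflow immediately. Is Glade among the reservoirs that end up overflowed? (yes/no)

yes

Round 1 — Inley, Jarrow overflow (initial).
  Glade: +50+60 → 110 ≥ 60
Round 2 — Glade overflows.
No further overflows.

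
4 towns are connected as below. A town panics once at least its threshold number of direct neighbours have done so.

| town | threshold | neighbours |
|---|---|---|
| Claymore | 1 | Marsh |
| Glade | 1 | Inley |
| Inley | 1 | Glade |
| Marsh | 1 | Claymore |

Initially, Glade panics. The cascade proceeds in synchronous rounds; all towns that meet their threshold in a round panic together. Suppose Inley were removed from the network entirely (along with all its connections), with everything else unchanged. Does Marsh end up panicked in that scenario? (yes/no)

no

With Inley removed:
Round 1 — Glade panics (initial).
Round 2 — no new panics; cascade stops.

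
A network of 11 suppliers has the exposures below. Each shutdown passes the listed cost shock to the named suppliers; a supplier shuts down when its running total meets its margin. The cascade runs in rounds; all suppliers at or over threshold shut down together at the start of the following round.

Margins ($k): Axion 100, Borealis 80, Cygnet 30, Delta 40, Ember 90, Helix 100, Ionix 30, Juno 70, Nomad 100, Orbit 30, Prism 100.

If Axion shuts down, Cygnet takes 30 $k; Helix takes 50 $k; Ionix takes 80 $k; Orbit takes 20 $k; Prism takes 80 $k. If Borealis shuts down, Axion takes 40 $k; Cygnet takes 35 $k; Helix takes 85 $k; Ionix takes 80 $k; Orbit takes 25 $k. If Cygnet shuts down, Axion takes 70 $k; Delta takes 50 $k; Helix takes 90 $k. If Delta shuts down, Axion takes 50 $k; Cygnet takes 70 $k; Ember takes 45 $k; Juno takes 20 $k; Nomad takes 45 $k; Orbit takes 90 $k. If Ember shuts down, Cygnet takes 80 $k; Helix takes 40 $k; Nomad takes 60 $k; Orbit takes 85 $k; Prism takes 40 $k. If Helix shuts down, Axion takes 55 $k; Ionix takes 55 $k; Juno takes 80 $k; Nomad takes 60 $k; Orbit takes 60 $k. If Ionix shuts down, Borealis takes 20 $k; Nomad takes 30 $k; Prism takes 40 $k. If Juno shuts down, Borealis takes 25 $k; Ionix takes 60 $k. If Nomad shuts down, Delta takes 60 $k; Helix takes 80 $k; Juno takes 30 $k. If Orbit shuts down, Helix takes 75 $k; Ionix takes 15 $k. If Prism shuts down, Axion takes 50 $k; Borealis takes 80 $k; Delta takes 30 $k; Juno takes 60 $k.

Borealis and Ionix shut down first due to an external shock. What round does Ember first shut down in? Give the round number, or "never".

never

Round 1 — Borealis, Ionix shut down (initial).
  Axion: +40 → 40 < 100
  Cygnet: +35 → 35 ≥ 30
  Helix: +85 → 85 < 100
  Nomad: +30 → 30 < 100
  Orbit: +25 → 25 < 30
  Prism: +40 → 40 < 100
Round 2 — Cygnet shuts down.
  Axion: +70 → 110 ≥ 100
  Delta: +50 → 50 ≥ 40
  Helix: +90 → 175 ≥ 100
Round 3 — Axion, Delta, Helix shut down.
  Ember: +45 → 45 < 90
  Juno: +20+80 → 100 ≥ 70
  Nomad: +45+60 → 135 ≥ 100
  Orbit: +20+90+60 → 195 ≥ 30
  Prism: +80 → 120 ≥ 100
Round 4 — Juno, Nomad, Orbit, Prism shut down.
No further shutdowns.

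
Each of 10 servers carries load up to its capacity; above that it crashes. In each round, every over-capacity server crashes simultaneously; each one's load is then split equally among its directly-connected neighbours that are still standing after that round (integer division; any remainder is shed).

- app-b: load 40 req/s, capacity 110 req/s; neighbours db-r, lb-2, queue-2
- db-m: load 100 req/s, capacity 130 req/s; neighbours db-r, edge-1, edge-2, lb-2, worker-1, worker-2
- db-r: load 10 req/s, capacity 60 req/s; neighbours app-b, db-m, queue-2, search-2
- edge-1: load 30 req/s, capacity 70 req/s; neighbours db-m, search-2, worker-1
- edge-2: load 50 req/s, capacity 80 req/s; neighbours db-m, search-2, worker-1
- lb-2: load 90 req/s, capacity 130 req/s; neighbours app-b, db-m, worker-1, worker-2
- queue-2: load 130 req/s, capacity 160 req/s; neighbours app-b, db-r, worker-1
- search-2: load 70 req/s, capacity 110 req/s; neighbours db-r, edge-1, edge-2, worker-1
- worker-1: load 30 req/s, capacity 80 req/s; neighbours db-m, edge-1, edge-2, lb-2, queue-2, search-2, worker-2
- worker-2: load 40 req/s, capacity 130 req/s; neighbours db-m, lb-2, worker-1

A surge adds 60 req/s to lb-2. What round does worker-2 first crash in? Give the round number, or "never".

Round 1 — lb-2 at 150 > 130. lb-2 crashes.
  lb-2 sheds 150 req/s to app-b, db-m, worker-1, worker-2: 37 each (2 lost).
    app-b: 40+37 = 77 ≤ 110
    db-m: 100+37 = 137 > 130
    worker-1: 30+37 = 67 ≤ 80
    worker-2: 40+37 = 77 ≤ 130
Round 2 — db-m crashes.
  db-m sheds 137 req/s to db-r, edge-1, edge-2, worker-1, worker-2: 27 each (2 lost).
    db-r: 10+27 = 37 ≤ 60
    edge-1: 30+27 = 57 ≤ 70
    edge-2: 50+27 = 77 ≤ 80
    worker-1: 67+27 = 94 > 80
    worker-2: 77+27 = 104 ≤ 130
Round 3 — worker-1 crashes.
  worker-1 sheds 94 req/s to edge-1, edge-2, queue-2, search-2, worker-2: 18 each (4 lost).
    edge-1: 57+18 = 75 > 70
    edge-2: 77+18 = 95 > 80
    queue-2: 130+18 = 148 ≤ 160
    search-2: 70+18 = 88 ≤ 110
    worker-2: 104+18 = 122 ≤ 130
Round 4 — edge-1, edge-2 crash.
  edge-1 sheds 75 req/s to search-2: 75 each.
    search-2: 88+75 = 163 > 110
  edge-2 sheds 95 req/s to search-2: 95 each.
    search-2: 163+95 = 258 > 110
Round 5 — search-2 crashes.
  search-2 sheds 258 req/s to db-r: 258 each.
    db-r: 37+258 = 295 > 60
Round 6 — db-r crashes.
  db-r sheds 295 req/s to app-b, queue-2: 147 each (1 lost).
    app-b: 77+147 = 224 > 110
    queue-2: 148+147 = 295 > 160
Round 7 — app-b, queue-2 crash.
  app-b sheds 224 req/s: no online neighbours, lost.
  queue-2 sheds 295 req/s: no online neighbours, lost.
No further crashes.

never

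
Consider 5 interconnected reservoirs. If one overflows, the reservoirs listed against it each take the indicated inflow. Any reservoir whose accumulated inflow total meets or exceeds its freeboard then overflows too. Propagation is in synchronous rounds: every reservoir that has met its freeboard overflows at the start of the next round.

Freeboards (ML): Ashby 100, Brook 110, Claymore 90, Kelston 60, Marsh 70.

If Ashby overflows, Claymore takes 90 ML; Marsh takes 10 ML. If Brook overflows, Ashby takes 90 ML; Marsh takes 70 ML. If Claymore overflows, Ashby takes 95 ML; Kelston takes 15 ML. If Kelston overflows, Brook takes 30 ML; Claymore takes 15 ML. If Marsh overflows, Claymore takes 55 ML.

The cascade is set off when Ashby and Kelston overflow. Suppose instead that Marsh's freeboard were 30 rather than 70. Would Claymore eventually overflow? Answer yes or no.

With Marsh's freeboard at 30:
Round 1 — Ashby, Kelston overflow (initial).
  Brook: +30 → 30 < 110
  Claymore: +90+15 → 105 ≥ 90
  Marsh: +10 → 10 < 30
Round 2 — Claymore overflows.
No further overflows.

yes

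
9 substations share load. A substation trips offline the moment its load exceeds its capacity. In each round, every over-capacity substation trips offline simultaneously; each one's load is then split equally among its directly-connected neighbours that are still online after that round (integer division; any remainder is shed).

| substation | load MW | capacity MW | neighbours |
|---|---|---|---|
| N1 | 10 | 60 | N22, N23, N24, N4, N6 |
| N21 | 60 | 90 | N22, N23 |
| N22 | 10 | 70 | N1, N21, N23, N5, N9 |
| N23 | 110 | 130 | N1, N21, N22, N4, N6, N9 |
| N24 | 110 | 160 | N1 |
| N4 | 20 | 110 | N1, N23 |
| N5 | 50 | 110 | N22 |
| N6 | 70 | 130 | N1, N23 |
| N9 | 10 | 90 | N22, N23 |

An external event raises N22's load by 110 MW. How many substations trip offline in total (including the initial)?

Round 1 — N22 at 120 > 70. N22 trips offline.
  N22 sheds 120 MW to N1, N21, N23, N5, N9: 24 each.
    N1: 10+24 = 34 ≤ 60
    N21: 60+24 = 84 ≤ 90
    N23: 110+24 = 134 > 130
    N5: 50+24 = 74 ≤ 110
    N9: 10+24 = 34 ≤ 90
Round 2 — N23 trips offline.
  N23 sheds 134 MW to N1, N21, N4, N6, N9: 26 each (4 lost).
    N1: 34+26 = 60 ≤ 60
    N21: 84+26 = 110 > 90
    N4: 20+26 = 46 ≤ 110
    N6: 70+26 = 96 ≤ 130
    N9: 34+26 = 60 ≤ 90
Round 3 — N21 trips offline.
  N21 sheds 110 MW: no online neighbours, lost.
No further trips.

3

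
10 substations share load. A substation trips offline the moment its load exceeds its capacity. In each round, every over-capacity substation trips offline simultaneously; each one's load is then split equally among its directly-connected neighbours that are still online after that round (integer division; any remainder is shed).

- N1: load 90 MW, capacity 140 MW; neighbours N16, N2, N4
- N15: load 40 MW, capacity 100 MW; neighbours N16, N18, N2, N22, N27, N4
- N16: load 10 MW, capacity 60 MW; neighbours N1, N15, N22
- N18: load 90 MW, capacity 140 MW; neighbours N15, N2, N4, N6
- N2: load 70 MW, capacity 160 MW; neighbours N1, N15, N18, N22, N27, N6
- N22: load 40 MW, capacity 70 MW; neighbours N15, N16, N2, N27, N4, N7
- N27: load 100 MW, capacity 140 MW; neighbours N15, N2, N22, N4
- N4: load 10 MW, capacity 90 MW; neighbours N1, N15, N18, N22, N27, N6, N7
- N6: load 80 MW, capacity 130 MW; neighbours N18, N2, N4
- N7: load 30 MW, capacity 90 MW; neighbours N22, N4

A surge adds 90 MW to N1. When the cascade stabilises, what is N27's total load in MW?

Round 1 — N1 at 180 > 140. N1 trips offline.
  N1 sheds 180 MW to N16, N2, N4: 60 each.
    N16: 10+60 = 70 > 60
    N2: 70+60 = 130 ≤ 160
    N4: 10+60 = 70 ≤ 90
Round 2 — N16 trips offline.
  N16 sheds 70 MW to N15, N22: 35 each.
    N15: 40+35 = 75 ≤ 100
    N22: 40+35 = 75 > 70
Round 3 — N22 trips offline.
  N22 sheds 75 MW to N15, N2, N27, N4, N7: 15 each.
    N15: 75+15 = 90 ≤ 100
    N2: 130+15 = 145 ≤ 160
    N27: 100+15 = 115 ≤ 140
    N4: 70+15 = 85 ≤ 90
    N7: 30+15 = 45 ≤ 90
No further trips.

115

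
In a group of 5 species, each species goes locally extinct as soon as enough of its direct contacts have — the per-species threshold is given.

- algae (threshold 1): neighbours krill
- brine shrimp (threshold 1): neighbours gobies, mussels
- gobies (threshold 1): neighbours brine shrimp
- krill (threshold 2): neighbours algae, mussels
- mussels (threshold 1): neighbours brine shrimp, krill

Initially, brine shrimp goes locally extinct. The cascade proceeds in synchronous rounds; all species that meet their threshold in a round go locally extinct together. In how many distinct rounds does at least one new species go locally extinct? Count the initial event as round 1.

Round 1 — brine shrimp goes locally extinct (initial).
Round 2 — checking thresholds:
  gobies: 1 of 1 neighbours ≥ 1, goes locally extinct.
  mussels: 1 of 2 neighbours ≥ 1, goes locally extinct.
Round 3 — no new extinctions; cascade stops.

2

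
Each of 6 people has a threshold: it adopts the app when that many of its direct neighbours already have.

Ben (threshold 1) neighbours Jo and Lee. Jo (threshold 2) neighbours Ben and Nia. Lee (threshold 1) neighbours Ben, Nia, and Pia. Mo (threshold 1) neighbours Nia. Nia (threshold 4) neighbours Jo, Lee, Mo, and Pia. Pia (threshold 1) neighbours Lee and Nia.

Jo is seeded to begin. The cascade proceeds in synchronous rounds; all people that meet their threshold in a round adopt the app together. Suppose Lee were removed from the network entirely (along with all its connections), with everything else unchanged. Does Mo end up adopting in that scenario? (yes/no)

With Lee removed:
Round 1 — Jo adopts the app (initial).
Round 2 — checking thresholds:
  Ben: 1 of 1 neighbours ≥ 1, adopts the app.
  Nia: 1 of 3 neighbours < 4, holds.
Round 3 — no new adoptions; cascade stops.

no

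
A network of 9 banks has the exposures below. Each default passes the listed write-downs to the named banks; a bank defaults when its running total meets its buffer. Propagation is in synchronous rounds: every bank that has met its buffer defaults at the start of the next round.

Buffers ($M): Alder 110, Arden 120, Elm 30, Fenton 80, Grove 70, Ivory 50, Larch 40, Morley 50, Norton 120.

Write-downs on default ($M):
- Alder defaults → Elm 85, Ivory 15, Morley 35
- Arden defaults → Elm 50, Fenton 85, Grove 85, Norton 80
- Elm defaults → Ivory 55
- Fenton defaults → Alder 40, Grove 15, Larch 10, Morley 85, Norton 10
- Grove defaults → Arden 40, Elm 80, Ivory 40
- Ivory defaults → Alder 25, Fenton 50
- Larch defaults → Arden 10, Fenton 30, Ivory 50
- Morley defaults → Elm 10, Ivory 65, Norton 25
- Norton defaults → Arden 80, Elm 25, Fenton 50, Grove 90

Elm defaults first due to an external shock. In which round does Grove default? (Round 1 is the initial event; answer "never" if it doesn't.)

never

Round 1 — Elm defaults (initial).
  Ivory: +55 → 55 ≥ 50
Round 2 — Ivory defaults.
  Alder: +25 → 25 < 110
  Fenton: +50 → 50 < 80
No further defaults.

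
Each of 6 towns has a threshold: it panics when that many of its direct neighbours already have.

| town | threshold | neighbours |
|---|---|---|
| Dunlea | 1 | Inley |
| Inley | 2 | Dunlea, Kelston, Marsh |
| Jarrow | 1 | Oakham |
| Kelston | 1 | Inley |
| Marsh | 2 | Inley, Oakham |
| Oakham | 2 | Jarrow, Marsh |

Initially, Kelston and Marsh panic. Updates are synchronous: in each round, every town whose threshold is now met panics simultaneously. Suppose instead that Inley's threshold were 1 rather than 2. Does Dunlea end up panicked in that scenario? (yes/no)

yes

With Inley's threshold at 1:
Round 1 — Kelston, Marsh panic (initial).
Round 2 — checking thresholds:
  Inley: 2 of 3 neighbours ≥ 1, panics.
  Oakham: 1 of 2 neighbours < 2, holds.
Round 3 — checking thresholds:
  Dunlea: 1 of 1 neighbours ≥ 1, panics.
  Oakham: 1 of 2 neighbours < 2, holds.
Round 4 — no new panics; cascade stops.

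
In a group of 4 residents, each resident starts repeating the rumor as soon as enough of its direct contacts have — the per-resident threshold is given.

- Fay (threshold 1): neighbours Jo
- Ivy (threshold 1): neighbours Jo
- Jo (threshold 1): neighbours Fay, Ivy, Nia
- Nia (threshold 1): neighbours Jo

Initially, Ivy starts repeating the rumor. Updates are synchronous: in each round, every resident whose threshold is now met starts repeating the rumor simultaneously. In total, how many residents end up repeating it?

Round 1 — Ivy starts repeating the rumor (initial).
Round 2 — checking thresholds:
  Jo: 1 of 3 neighbours ≥ 1, starts repeating the rumor.
Round 3 — checking thresholds:
  Fay: 1 of 1 neighbours ≥ 1, starts repeating the rumor.
  Nia: 1 of 1 neighbours ≥ 1, starts repeating the rumor.
Round 4 — no new spreads; cascade stops.

4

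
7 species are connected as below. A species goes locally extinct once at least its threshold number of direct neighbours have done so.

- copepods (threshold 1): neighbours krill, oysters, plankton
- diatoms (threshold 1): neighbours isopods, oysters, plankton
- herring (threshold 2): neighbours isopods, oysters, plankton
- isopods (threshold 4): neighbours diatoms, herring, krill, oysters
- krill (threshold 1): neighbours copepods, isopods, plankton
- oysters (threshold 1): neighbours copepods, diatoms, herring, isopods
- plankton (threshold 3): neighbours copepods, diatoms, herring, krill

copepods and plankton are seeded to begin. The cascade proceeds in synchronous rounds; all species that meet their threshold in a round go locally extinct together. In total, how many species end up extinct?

7

Round 1 — copepods, plankton go locally extinct (initial).
Round 2 — checking thresholds:
  diatoms: 1 of 3 neighbours ≥ 1, goes locally extinct.
  herring: 1 of 3 neighbours < 2, not yet.
  krill: 2 of 3 neighbours ≥ 1, goes locally extinct.
  oysters: 1 of 4 neighbours ≥ 1, goes locally extinct.
Round 3 — checking thresholds:
  herring: 2 of 3 neighbours ≥ 2, goes locally extinct.
  isopods: 3 of 4 neighbours < 4, not yet.
Round 4 — checking thresholds:
  isopods: 4 of 4 neighbours ≥ 4, goes locally extinct.
Round 5 — no new extinctions; cascade stops.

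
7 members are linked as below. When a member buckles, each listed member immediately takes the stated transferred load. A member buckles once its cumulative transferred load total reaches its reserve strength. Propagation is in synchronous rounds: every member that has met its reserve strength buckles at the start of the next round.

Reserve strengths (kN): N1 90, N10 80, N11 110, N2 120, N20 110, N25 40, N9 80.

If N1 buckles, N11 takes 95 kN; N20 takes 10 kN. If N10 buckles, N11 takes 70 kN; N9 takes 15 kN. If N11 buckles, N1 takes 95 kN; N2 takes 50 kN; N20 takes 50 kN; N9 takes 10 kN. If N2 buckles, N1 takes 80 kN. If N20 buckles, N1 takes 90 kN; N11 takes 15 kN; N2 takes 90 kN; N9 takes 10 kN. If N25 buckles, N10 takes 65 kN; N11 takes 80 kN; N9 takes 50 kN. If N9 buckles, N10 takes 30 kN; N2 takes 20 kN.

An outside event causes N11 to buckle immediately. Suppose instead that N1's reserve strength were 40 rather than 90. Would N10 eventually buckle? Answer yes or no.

no

With N1's reserve strength at 40:
Round 1 — N11 buckles (initial).
  N1: +95 → 95 ≥ 40
  N2: +50 → 50 < 120
  N20: +50 → 50 < 110
  N9: +10 → 10 < 80
Round 2 — N1 buckles.
  N20: +10 → 60 < 110
No further bucklings.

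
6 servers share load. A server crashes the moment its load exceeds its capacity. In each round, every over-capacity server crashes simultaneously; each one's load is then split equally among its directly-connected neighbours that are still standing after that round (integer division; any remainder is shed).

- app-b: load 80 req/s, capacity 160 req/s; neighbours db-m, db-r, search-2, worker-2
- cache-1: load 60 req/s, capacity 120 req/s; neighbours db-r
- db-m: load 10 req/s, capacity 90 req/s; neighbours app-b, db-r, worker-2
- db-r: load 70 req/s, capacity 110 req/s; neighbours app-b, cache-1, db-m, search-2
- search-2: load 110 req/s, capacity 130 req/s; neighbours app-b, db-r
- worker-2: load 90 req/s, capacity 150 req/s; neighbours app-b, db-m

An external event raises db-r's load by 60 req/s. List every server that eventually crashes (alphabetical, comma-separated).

Round 1 — db-r at 130 > 110. db-r crashes.
  db-r sheds 130 req/s to app-b, cache-1, db-m, search-2: 32 each (2 lost).
    app-b: 80+32 = 112 ≤ 160
    cache-1: 60+32 = 92 ≤ 120
    db-m: 10+32 = 42 ≤ 90
    search-2: 110+32 = 142 > 130
Round 2 — search-2 crashes.
  search-2 sheds 142 req/s to app-b: 142 each.
    app-b: 112+142 = 254 > 160
Round 3 — app-b crashes.
  app-b sheds 254 req/s to db-m, worker-2: 127 each.
    db-m: 42+127 = 169 > 90
    worker-2: 90+127 = 217 > 150
Round 4 — db-m, worker-2 crash.
  db-m sheds 169 req/s: no online neighbours, lost.
  worker-2 sheds 217 req/s: no online neighbours, lost.
No further crashes.

app-b, db-m, db-r, search-2, worker-2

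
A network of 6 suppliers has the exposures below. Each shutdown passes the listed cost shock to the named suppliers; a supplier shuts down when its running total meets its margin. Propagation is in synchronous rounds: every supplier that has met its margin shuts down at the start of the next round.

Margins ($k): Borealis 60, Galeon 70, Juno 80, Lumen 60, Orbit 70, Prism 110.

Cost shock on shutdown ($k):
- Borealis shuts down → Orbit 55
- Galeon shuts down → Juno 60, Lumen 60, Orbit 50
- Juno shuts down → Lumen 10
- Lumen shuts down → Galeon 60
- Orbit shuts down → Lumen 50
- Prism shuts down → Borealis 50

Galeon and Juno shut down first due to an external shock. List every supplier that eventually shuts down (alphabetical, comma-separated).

Round 1 — Galeon, Juno shut down (initial).
  Lumen: +60+10 → 70 ≥ 60
  Orbit: +50 → 50 < 70
Round 2 — Lumen shuts down.
No further shutdowns.

Galeon, Juno, Lumen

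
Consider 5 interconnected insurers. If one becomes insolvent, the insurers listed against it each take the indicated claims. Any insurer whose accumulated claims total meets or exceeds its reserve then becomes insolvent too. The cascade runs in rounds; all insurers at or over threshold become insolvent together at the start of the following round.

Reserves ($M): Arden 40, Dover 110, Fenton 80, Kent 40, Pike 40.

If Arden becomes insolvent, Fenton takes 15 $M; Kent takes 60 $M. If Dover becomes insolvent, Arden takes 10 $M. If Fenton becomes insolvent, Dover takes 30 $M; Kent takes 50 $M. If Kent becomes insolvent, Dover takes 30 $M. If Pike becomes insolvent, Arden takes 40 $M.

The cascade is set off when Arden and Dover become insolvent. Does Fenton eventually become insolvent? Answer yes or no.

no

Round 1 — Arden, Dover become insolvent (initial).
  Fenton: +15 → 15 < 80
  Kent: +60 → 60 ≥ 40
Round 2 — Kent becomes insolvent.
No further insolvencies.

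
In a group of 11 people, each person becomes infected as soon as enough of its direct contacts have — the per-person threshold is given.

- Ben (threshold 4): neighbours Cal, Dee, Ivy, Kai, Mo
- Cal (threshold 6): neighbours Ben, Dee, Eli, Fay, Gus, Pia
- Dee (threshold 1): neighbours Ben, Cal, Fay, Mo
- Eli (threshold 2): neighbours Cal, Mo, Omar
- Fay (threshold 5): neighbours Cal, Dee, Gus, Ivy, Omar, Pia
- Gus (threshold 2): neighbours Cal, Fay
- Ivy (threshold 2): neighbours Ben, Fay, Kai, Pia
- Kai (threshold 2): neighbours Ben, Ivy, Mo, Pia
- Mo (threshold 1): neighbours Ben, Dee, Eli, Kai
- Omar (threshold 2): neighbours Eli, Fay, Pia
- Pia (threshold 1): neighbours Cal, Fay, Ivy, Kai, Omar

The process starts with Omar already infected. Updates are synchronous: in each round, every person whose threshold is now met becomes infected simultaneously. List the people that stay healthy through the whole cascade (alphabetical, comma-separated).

Round 1 — Omar becomes infected (initial).
Round 2 — checking thresholds:
  Eli: 1 of 3 neighbours < 2, below threshold.
  Fay: 1 of 6 neighbours < 5, below threshold.
  Pia: 1 of 5 neighbours ≥ 1, becomes infected.
Round 3 — no new infections; cascade stops.

Ben, Cal, Dee, Eli, Fay, Gus, Ivy, Kai, Mo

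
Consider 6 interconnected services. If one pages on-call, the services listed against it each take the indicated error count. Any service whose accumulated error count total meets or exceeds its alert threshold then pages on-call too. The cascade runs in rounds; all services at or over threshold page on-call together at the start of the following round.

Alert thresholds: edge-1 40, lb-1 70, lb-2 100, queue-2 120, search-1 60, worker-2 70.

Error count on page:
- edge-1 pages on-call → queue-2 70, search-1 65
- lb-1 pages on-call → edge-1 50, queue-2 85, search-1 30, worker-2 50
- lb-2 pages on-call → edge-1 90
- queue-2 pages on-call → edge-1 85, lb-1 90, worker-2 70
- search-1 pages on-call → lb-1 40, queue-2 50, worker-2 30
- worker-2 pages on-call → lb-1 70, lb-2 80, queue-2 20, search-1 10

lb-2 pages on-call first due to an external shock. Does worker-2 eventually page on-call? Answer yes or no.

Round 1 — lb-2 pages on-call (initial).
  edge-1: +90 → 90 ≥ 40
Round 2 — edge-1 pages on-call.
  queue-2: +70 → 70 < 120
  search-1: +65 → 65 ≥ 60
Round 3 — search-1 pages on-call.
  lb-1: +40 → 40 < 70
  queue-2: +50 → 120 ≥ 120
  worker-2: +30 → 30 < 70
Round 4 — queue-2 pages on-call.
  lb-1: +90 → 130 ≥ 70
  worker-2: +70 → 100 ≥ 70
Round 5 — lb-1, worker-2 page on-call.
No further pages.

yes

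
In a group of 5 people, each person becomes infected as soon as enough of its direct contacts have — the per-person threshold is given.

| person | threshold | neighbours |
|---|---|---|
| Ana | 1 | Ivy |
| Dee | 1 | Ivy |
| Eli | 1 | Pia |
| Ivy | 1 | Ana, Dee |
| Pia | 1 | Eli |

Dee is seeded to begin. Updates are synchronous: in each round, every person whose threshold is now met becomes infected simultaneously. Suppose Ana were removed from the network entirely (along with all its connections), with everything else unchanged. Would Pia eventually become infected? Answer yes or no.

With Ana removed:
Round 1 — Dee becomes infected (initial).
Round 2 — checking thresholds:
  Ivy: 1 of 1 neighbours ≥ 1, becomes infected.
Round 3 — no new infections; cascade stops.

no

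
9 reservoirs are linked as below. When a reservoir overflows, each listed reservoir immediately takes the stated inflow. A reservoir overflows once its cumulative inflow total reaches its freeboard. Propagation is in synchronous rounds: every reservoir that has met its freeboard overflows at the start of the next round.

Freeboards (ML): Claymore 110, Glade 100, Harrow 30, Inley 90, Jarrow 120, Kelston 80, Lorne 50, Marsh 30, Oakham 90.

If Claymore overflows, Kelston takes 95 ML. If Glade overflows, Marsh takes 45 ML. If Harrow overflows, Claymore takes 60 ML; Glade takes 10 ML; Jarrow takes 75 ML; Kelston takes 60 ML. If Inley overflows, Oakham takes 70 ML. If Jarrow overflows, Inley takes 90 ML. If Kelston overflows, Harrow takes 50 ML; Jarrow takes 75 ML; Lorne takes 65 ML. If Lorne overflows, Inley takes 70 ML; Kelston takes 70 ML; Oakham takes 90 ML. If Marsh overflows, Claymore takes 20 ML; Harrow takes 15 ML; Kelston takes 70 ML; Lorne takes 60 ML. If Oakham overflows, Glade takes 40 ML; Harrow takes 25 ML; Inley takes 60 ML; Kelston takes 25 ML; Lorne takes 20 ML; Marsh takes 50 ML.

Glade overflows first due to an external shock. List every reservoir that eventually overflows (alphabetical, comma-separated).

Round 1 — Glade overflows (initial).
  Marsh: +45 → 45 ≥ 30
Round 2 — Marsh overflows.
  Claymore: +20 → 20 < 110
  Harrow: +15 → 15 < 30
  Kelston: +70 → 70 < 80
  Lorne: +60 → 60 ≥ 50
Round 3 — Lorne overflows.
  Inley: +70 → 70 < 90
  Kelston: +70 → 140 ≥ 80
  Oakham: +90 → 90 ≥ 90
Round 4 — Kelston, Oakham overflow.
  Harrow: +50+25 → 90 ≥ 30
  Inley: +60 → 130 ≥ 90
  Jarrow: +75 → 75 < 120
Round 5 — Harrow, Inley overflow.
  Claymore: +60 → 80 < 110
  Jarrow: +75 → 150 ≥ 120
Round 6 — Jarrow overflows.
No further overflows.

Glade, Harrow, Inley, Jarrow, Kelston, Lorne, Marsh, Oakham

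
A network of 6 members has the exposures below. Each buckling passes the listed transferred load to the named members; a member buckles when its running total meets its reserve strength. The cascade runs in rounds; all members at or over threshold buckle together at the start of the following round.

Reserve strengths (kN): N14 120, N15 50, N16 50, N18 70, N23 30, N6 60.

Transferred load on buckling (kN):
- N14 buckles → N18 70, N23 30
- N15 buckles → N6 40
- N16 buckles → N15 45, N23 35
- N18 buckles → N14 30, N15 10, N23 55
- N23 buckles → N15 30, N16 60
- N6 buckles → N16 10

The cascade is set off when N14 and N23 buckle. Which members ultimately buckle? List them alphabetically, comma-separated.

N14, N15, N16, N18, N23

Round 1 — N14, N23 buckle (initial).
  N15: +30 → 30 < 50
  N16: +60 → 60 ≥ 50
  N18: +70 → 70 ≥ 70
Round 2 — N16, N18 buckle.
  N15: +45+10 → 85 ≥ 50
Round 3 — N15 buckles.
  N6: +40 → 40 < 60
No further bucklings.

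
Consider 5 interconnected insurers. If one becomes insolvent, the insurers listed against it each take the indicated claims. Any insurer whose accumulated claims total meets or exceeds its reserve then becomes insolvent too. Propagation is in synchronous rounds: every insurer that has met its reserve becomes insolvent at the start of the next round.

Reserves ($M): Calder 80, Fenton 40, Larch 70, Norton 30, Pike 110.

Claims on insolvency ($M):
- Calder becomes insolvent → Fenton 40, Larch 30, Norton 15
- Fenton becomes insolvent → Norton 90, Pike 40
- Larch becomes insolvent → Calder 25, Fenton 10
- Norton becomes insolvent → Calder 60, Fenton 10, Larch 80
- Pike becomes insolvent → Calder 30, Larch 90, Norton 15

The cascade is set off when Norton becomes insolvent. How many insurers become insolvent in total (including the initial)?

4

Round 1 — Norton becomes insolvent (initial).
  Calder: +60 → 60 < 80
  Fenton: +10 → 10 < 40
  Larch: +80 → 80 ≥ 70
Round 2 — Larch becomes insolvent.
  Calder: +25 → 85 ≥ 80
  Fenton: +10 → 20 < 40
Round 3 — Calder becomes insolvent.
  Fenton: +40 → 60 ≥ 40
Round 4 — Fenton becomes insolvent.
  Pike: +40 → 40 < 110
No further insolvencies.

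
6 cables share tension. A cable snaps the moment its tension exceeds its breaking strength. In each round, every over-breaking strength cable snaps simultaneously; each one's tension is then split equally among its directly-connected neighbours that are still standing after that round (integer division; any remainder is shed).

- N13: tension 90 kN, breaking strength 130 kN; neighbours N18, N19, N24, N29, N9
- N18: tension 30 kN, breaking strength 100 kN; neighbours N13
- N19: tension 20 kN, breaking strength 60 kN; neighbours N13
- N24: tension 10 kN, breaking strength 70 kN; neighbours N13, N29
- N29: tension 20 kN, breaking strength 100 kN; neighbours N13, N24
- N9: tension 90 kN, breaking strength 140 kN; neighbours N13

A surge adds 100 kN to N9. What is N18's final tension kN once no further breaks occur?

Round 1 — N9 at 190 > 140. N9 snaps.
  N9 sheds 190 kN to N13: 190 each.
    N13: 90+190 = 280 > 130
Round 2 — N13 snaps.
  N13 sheds 280 kN to N18, N19, N24, N29: 70 each.
    N18: 30+70 = 100 ≤ 100
    N19: 20+70 = 90 > 60
    N24: 10+70 = 80 > 70
    N29: 20+70 = 90 ≤ 100
Round 3 — N19, N24 snap.
  N19 sheds 90 kN: no online neighbours, lost.
  N24 sheds 80 kN to N29: 80 each.
    N29: 90+80 = 170 > 100
Round 4 — N29 snaps.
  N29 sheds 170 kN: no online neighbours, lost.
No further breaks.

100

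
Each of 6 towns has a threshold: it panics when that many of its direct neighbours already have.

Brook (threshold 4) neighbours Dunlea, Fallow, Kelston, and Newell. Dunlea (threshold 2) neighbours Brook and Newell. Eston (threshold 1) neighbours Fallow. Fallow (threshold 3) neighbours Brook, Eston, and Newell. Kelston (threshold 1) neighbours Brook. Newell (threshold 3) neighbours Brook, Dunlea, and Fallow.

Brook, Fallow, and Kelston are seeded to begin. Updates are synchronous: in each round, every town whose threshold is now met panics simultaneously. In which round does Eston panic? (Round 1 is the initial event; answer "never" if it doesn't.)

Round 1 — Brook, Fallow, Kelston panic (initial).
Round 2 — checking thresholds:
  Dunlea: 1 of 2 neighbours < 2, holds.
  Eston: 1 of 1 neighbours ≥ 1, panics.
  Newell: 2 of 3 neighbours < 3, holds.
Round 3 — no new panics; cascade stops.

2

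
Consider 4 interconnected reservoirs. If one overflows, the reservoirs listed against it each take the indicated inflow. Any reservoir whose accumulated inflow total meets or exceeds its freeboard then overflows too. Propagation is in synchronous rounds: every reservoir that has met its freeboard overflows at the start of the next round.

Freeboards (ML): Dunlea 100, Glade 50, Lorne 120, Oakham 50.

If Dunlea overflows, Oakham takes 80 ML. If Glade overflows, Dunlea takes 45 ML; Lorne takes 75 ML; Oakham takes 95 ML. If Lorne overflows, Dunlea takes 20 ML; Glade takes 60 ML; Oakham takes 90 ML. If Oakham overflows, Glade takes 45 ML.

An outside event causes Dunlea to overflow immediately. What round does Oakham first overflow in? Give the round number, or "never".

Round 1 — Dunlea overflows (initial).
  Oakham: +80 → 80 ≥ 50
Round 2 — Oakham overflows.
  Glade: +45 → 45 < 50
No further overflows.

2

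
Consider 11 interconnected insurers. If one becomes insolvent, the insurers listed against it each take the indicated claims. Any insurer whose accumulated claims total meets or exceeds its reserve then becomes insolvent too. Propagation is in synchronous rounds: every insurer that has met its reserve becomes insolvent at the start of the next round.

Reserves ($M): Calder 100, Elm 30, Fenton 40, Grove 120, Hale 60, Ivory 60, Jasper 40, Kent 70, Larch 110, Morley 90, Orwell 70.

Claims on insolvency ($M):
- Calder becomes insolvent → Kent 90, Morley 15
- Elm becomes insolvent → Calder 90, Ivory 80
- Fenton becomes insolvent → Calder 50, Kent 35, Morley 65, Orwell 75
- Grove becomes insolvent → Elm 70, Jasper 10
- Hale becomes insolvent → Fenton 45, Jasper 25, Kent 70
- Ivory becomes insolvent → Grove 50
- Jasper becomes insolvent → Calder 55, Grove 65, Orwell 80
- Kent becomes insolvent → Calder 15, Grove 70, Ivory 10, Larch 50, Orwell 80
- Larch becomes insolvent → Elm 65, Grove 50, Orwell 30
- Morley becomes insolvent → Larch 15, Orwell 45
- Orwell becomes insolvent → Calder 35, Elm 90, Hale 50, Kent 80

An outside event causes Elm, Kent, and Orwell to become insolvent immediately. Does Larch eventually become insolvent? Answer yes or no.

Round 1 — Elm, Kent, Orwell become insolvent (initial).
  Calder: +90+15+35 → 140 ≥ 100
  Grove: +70 → 70 < 120
  Hale: +50 → 50 < 60
  Ivory: +80+10 → 90 ≥ 60
  Larch: +50 → 50 < 110
Round 2 — Calder, Ivory become insolvent.
  Grove: +50 → 120 ≥ 120
  Morley: +15 → 15 < 90
Round 3 — Grove becomes insolvent.
  Jasper: +10 → 10 < 40
No further insolvencies.

no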